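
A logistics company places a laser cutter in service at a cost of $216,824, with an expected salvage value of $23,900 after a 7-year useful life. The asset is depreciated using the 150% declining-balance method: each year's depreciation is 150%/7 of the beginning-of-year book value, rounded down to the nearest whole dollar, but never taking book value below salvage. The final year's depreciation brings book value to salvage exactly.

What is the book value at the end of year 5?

$64,929

Depreciable base = $216,824 − $23,900 = $192,924.
Year 1: ⌊$216,824 × 150%/7⌋ = $46,462. Book value $170,362.
Year 2: ⌊$170,362 × 150%/7⌋ = $36,506. Book value $133,856.
Year 3: ⌊$133,856 × 150%/7⌋ = $28,683. Book value $105,173.
Year 4: ⌊$105,173 × 150%/7⌋ = $22,537. Book value $82,636.
Year 5: ⌊$82,636 × 150%/7⌋ = $17,707. Book value $64,929.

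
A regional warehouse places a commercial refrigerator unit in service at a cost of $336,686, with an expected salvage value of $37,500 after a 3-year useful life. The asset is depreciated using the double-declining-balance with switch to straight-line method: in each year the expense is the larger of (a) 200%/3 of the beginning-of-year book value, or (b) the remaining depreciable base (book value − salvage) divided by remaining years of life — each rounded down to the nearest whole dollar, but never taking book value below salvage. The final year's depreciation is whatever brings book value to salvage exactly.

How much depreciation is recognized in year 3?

$0

Depreciable base = $336,686 − $37,500 = $299,186.
Year 1: DB = ⌊$336,686 × 200%/3⌋ = $224,457; SL = ⌊$299,186/3⌋ = $99,728 → take DB $224,457. Book value $112,229.
Year 2: DB = ⌊$112,229 × 200%/3⌋ = $74,819; SL = ⌊$74,729/2⌋ = $37,364 → take DB $74,819, capped at $74,729. Book value $37,500.
Year 3 (final): $37,500 − $37,500 = $0. Book value $37,500.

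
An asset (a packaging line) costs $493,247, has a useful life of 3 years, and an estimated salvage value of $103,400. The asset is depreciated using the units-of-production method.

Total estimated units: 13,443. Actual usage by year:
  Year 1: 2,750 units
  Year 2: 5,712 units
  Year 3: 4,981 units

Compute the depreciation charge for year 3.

$144,449

Depreciable base = $493,247 − $103,400 = $389,847.
Rate = $389,847 / 13,443 units = $29 per unit.
Year 1: 2,750 × $29 = $79,750. Book value $413,497.
Year 2: 5,712 × $29 = $165,648. Book value $247,849.
Year 3: 4,981 × $29 = $144,449. Book value $103,400.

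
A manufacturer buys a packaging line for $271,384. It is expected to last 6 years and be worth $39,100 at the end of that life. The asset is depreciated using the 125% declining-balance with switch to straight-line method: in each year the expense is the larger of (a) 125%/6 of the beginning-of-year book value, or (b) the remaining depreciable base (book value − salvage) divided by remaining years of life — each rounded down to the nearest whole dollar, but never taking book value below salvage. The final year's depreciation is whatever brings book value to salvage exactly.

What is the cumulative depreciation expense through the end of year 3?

Depreciable base = $271,384 − $39,100 = $232,284.
Year 1: DB = ⌊$271,384 × 125%/6⌋ = $56,538; SL = ⌊$232,284/6⌋ = $38,714 → take DB $56,538. Book value $214,846.
Year 2: DB = ⌊$214,846 × 125%/6⌋ = $44,759; SL = ⌊$175,746/5⌋ = $35,149 → take DB $44,759. Book value $170,087.
Year 3: DB = ⌊$170,087 × 125%/6⌋ = $35,434; SL = ⌊$130,987/4⌋ = $32,746 → take DB $35,434. Book value $134,653.
Accumulated through year 3 = $271,384 − $134,653 = $136,731.

$136,731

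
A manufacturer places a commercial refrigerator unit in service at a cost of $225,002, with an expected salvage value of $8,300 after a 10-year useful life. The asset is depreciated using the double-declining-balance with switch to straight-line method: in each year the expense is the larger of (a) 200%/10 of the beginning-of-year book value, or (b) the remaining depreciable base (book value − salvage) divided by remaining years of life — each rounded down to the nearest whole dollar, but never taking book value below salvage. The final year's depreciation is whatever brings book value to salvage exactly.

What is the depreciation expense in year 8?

$12,671

Depreciable base = $225,002 − $8,300 = $216,702.
Year 1: DB = ⌊$225,002 × 200%/10⌋ = $45,000; SL = ⌊$216,702/10⌋ = $21,670 → take DB $45,000. Book value $180,002.
Year 2: DB = ⌊$180,002 × 200%/10⌋ = $36,000; SL = ⌊$171,702/9⌋ = $19,078 → take DB $36,000. Book value $144,002.
Year 3: DB = ⌊$144,002 × 200%/10⌋ = $28,800; SL = ⌊$135,702/8⌋ = $16,962 → take DB $28,800. Book value $115,202.
Year 4: DB = ⌊$115,202 × 200%/10⌋ = $23,040; SL = ⌊$106,902/7⌋ = $15,271 → take DB $23,040. Book value $92,162.
Year 5: DB = ⌊$92,162 × 200%/10⌋ = $18,432; SL = ⌊$83,862/6⌋ = $13,977 → take DB $18,432. Book value $73,730.
Year 6: DB = ⌊$73,730 × 200%/10⌋ = $14,746; SL = ⌊$65,430/5⌋ = $13,086 → take DB $14,746. Book value $58,984.
Year 7: DB = ⌊$58,984 × 200%/10⌋ = $11,796; SL = ⌊$50,684/4⌋ = $12,671 → take SL $12,671. Book value $46,313.
Year 8: DB = ⌊$46,313 × 200%/10⌋ = $9,262; SL = ⌊$38,013/3⌋ = $12,671 → take SL $12,671. Book value $33,642.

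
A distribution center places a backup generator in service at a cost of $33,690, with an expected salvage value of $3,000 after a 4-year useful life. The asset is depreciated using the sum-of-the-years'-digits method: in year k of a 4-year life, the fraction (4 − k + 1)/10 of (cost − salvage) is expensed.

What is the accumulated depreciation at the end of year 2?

Depreciable base = $33,690 − $3,000 = $30,690.
Sum of the years' digits = 4+3+2+1 = 10.
Year 1: $30,690 × 4/10 = $12,276. Book value $21,414.
Year 2: $30,690 × 3/10 = $9,207. Book value $12,207.
Accumulated through year 2 = $33,690 − $12,207 = $21,483.

$21,483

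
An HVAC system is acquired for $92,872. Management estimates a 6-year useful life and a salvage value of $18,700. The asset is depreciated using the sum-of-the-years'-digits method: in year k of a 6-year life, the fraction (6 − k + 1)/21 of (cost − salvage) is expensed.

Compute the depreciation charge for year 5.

$7,064

Depreciable base = $92,872 − $18,700 = $74,172.
Sum of the years' digits = 6+5+4+3+2+1 = 21.
Year 1: $74,172 × 6/21 = $21,192. Book value $71,680.
Year 2: $74,172 × 5/21 = $17,660. Book value $54,020.
Year 3: $74,172 × 4/21 = $14,128. Book value $39,892.
Year 4: $74,172 × 3/21 = $10,596. Book value $29,296.
Year 5: $74,172 × 2/21 = $7,064. Book value $22,232.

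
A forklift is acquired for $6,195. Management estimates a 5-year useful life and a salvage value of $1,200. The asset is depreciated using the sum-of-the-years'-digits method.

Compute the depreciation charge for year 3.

$999

Depreciable base = $6,195 − $1,200 = $4,995.
Sum of the years' digits = 5+4+3+2+1 = 15.
Year 1: $4,995 × 5/15 = $1,665. Book value $4,530.
Year 2: $4,995 × 4/15 = $1,332. Book value $3,198.
Year 3: $4,995 × 3/15 = $999. Book value $2,199.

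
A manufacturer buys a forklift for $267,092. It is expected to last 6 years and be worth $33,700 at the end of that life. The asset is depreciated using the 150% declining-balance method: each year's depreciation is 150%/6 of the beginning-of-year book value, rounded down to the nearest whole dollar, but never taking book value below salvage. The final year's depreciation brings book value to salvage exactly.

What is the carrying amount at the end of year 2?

$150,240

Depreciable base = $267,092 − $33,700 = $233,392.
Year 1: ⌊$267,092 × 150%/6⌋ = $66,773. Book value $200,319.
Year 2: ⌊$200,319 × 150%/6⌋ = $50,079. Book value $150,240.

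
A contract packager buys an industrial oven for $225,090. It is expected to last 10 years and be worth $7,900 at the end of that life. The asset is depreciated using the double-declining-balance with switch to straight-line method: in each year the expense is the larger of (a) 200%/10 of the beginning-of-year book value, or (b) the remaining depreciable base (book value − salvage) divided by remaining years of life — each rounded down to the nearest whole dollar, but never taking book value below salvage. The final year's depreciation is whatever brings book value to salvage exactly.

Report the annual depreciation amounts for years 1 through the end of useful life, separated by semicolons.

Depreciable base = $225,090 − $7,900 = $217,190.
Year 1: DB = ⌊$225,090 × 200%/10⌋ = $45,018; SL = ⌊$217,190/10⌋ = $21,719 → take DB $45,018. Book value $180,072.
Year 2: DB = ⌊$180,072 × 200%/10⌋ = $36,014; SL = ⌊$172,172/9⌋ = $19,130 → take DB $36,014. Book value $144,058.
Year 3: DB = ⌊$144,058 × 200%/10⌋ = $28,811; SL = ⌊$136,158/8⌋ = $17,019 → take DB $28,811. Book value $115,247.
Year 4: DB = ⌊$115,247 × 200%/10⌋ = $23,049; SL = ⌊$107,347/7⌋ = $15,335 → take DB $23,049. Book value $92,198.
Year 5: DB = ⌊$92,198 × 200%/10⌋ = $18,439; SL = ⌊$84,298/6⌋ = $14,049 → take DB $18,439. Book value $73,759.
Year 6: DB = ⌊$73,759 × 200%/10⌋ = $14,751; SL = ⌊$65,859/5⌋ = $13,171 → take DB $14,751. Book value $59,008.
Year 7: DB = ⌊$59,008 × 200%/10⌋ = $11,801; SL = ⌊$51,108/4⌋ = $12,777 → take SL $12,777. Book value $46,231.
Year 8: DB = ⌊$46,231 × 200%/10⌋ = $9,246; SL = ⌊$38,331/3⌋ = $12,777 → take SL $12,777. Book value $33,454.
Year 9: DB = ⌊$33,454 × 200%/10⌋ = $6,690; SL = ⌊$25,554/2⌋ = $12,777 → take SL $12,777. Book value $20,677.
Year 10 (final): $20,677 − $7,900 = $12,777. Book value $7,900.

$45,018; $36,014; $28,811; $23,049; $18,439; $14,751; $12,777; $12,777; $12,777; $12,777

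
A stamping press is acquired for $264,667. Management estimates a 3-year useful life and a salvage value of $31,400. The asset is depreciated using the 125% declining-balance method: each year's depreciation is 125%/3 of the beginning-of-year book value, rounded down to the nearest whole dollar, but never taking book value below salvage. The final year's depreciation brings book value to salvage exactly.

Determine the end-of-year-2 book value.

$90,061

Depreciable base = $264,667 − $31,400 = $233,267.
Year 1: ⌊$264,667 × 125%/3⌋ = $110,277. Book value $154,390.
Year 2: ⌊$154,390 × 125%/3⌋ = $64,329. Book value $90,061.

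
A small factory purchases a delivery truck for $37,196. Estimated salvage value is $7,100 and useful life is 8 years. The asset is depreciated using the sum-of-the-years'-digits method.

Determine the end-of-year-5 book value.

Depreciable base = $37,196 − $7,100 = $30,096.
Sum of the years' digits = 8+7+6+5+4+3+2+1 = 36.
Year 1: $30,096 × 8/36 = $6,688. Book value $30,508.
Year 2: $30,096 × 7/36 = $5,852. Book value $24,656.
Year 3: $30,096 × 6/36 = $5,016. Book value $19,640.
Year 4: $30,096 × 5/36 = $4,180. Book value $15,460.
Year 5: $30,096 × 4/36 = $3,344. Book value $12,116.

$12,116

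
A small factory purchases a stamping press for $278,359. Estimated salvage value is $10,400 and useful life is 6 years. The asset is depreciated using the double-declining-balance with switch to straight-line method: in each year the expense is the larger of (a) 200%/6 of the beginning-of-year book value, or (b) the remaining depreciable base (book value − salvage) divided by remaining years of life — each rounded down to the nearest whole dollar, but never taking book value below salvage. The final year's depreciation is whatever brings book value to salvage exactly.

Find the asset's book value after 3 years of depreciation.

Depreciable base = $278,359 − $10,400 = $267,959.
Year 1: DB = ⌊$278,359 × 200%/6⌋ = $92,786; SL = ⌊$267,959/6⌋ = $44,659 → take DB $92,786. Book value $185,573.
Year 2: DB = ⌊$185,573 × 200%/6⌋ = $61,857; SL = ⌊$175,173/5⌋ = $35,034 → take DB $61,857. Book value $123,716.
Year 3: DB = ⌊$123,716 × 200%/6⌋ = $41,238; SL = ⌊$113,316/4⌋ = $28,329 → take DB $41,238. Book value $82,478.

$82,478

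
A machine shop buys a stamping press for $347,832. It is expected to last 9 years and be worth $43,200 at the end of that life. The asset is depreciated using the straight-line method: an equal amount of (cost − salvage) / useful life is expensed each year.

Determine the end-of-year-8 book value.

$77,048

Depreciable base = $347,832 − $43,200 = $304,632.
Annual expense = $304,632 / 9 = $33,848.
End of year 1: book value $313,984.
End of year 2: book value $280,136.
End of year 3: book value $246,288.
End of year 4: book value $212,440.
End of year 5: book value $178,592.
End of year 6: book value $144,744.
End of year 7: book value $110,896.
End of year 8: book value $77,048.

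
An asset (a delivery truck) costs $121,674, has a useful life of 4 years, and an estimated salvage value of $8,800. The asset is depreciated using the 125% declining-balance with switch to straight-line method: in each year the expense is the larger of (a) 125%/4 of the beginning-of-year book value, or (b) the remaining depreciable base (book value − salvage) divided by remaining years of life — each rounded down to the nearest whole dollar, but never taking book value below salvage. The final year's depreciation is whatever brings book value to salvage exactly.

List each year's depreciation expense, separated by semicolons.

$38,023; $26,140; $24,355; $24,356

Depreciable base = $121,674 − $8,800 = $112,874.
Year 1: DB = ⌊$121,674 × 125%/4⌋ = $38,023; SL = ⌊$112,874/4⌋ = $28,218 → take DB $38,023. Book value $83,651.
Year 2: DB = ⌊$83,651 × 125%/4⌋ = $26,140; SL = ⌊$74,851/3⌋ = $24,950 → take DB $26,140. Book value $57,511.
Year 3: DB = ⌊$57,511 × 125%/4⌋ = $17,972; SL = ⌊$48,711/2⌋ = $24,355 → take SL $24,355. Book value $33,156.
Year 4 (final): $33,156 − $8,800 = $24,356. Book value $8,800.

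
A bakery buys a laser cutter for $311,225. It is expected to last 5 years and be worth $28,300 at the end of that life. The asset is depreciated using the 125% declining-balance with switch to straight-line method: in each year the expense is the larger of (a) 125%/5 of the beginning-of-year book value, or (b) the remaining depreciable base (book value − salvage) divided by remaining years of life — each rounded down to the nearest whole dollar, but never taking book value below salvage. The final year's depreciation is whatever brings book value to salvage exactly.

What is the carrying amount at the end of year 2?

Depreciable base = $311,225 − $28,300 = $282,925.
Year 1: DB = ⌊$311,225 × 125%/5⌋ = $77,806; SL = ⌊$282,925/5⌋ = $56,585 → take DB $77,806. Book value $233,419.
Year 2: DB = ⌊$233,419 × 125%/5⌋ = $58,354; SL = ⌊$205,119/4⌋ = $51,279 → take DB $58,354. Book value $175,065.

$175,065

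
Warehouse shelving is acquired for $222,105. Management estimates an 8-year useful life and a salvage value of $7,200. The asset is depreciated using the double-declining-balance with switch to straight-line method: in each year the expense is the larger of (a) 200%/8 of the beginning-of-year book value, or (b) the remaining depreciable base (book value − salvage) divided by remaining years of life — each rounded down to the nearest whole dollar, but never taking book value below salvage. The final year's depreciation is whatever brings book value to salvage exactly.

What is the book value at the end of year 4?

$70,277

Depreciable base = $222,105 − $7,200 = $214,905.
Year 1: DB = ⌊$222,105 × 200%/8⌋ = $55,526; SL = ⌊$214,905/8⌋ = $26,863 → take DB $55,526. Book value $166,579.
Year 2: DB = ⌊$166,579 × 200%/8⌋ = $41,644; SL = ⌊$159,379/7⌋ = $22,768 → take DB $41,644. Book value $124,935.
Year 3: DB = ⌊$124,935 × 200%/8⌋ = $31,233; SL = ⌊$117,735/6⌋ = $19,622 → take DB $31,233. Book value $93,702.
Year 4: DB = ⌊$93,702 × 200%/8⌋ = $23,425; SL = ⌊$86,502/5⌋ = $17,300 → take DB $23,425. Book value $70,277.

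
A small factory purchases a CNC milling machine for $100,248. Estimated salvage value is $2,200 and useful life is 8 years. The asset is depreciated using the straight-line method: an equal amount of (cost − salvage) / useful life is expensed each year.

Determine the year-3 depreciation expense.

$12,256

Depreciable base = $100,248 − $2,200 = $98,048.
Annual expense = $98,048 / 8 = $12,256.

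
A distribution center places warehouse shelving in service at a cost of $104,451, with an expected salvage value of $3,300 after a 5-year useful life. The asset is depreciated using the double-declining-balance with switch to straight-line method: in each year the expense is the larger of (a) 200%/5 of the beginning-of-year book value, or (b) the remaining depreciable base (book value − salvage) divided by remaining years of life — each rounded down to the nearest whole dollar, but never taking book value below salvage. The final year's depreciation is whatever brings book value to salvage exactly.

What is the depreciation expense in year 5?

$9,631

Depreciable base = $104,451 − $3,300 = $101,151.
Year 1: DB = ⌊$104,451 × 200%/5⌋ = $41,780; SL = ⌊$101,151/5⌋ = $20,230 → take DB $41,780. Book value $62,671.
Year 2: DB = ⌊$62,671 × 200%/5⌋ = $25,068; SL = ⌊$59,371/4⌋ = $14,842 → take DB $25,068. Book value $37,603.
Year 3: DB = ⌊$37,603 × 200%/5⌋ = $15,041; SL = ⌊$34,303/3⌋ = $11,434 → take DB $15,041. Book value $22,562.
Year 4: DB = ⌊$22,562 × 200%/5⌋ = $9,024; SL = ⌊$19,262/2⌋ = $9,631 → take SL $9,631. Book value $12,931.
Year 5 (final): $12,931 − $3,300 = $9,631. Book value $3,300.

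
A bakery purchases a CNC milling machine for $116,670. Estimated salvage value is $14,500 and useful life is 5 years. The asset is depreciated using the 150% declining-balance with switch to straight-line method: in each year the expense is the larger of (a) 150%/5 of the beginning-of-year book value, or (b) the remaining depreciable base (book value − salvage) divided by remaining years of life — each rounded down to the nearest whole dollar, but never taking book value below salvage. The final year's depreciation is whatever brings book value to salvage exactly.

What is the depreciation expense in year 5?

$12,760

Depreciable base = $116,670 − $14,500 = $102,170.
Year 1: DB = ⌊$116,670 × 150%/5⌋ = $35,001; SL = ⌊$102,170/5⌋ = $20,434 → take DB $35,001. Book value $81,669.
Year 2: DB = ⌊$81,669 × 150%/5⌋ = $24,500; SL = ⌊$67,169/4⌋ = $16,792 → take DB $24,500. Book value $57,169.
Year 3: DB = ⌊$57,169 × 150%/5⌋ = $17,150; SL = ⌊$42,669/3⌋ = $14,223 → take DB $17,150. Book value $40,019.
Year 4: DB = ⌊$40,019 × 150%/5⌋ = $12,005; SL = ⌊$25,519/2⌋ = $12,759 → take SL $12,759. Book value $27,260.
Year 5 (final): $27,260 − $14,500 = $12,760. Book value $14,500.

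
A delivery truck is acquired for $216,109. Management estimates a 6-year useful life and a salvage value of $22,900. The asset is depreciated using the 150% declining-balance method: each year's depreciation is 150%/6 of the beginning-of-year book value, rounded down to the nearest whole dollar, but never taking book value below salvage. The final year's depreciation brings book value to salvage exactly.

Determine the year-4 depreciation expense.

Depreciable base = $216,109 − $22,900 = $193,209.
Year 1: ⌊$216,109 × 150%/6⌋ = $54,027. Book value $162,082.
Year 2: ⌊$162,082 × 150%/6⌋ = $40,520. Book value $121,562.
Year 3: ⌊$121,562 × 150%/6⌋ = $30,390. Book value $91,172.
Year 4: ⌊$91,172 × 150%/6⌋ = $22,793. Book value $68,379.

$22,793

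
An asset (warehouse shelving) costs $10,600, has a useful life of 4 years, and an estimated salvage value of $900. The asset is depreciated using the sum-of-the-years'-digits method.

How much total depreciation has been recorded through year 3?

Depreciable base = $10,600 − $900 = $9,700.
Sum of the years' digits = 4+3+2+1 = 10.
Year 1: $9,700 × 4/10 = $3,880. Book value $6,720.
Year 2: $9,700 × 3/10 = $2,910. Book value $3,810.
Year 3: $9,700 × 2/10 = $1,940. Book value $1,870.
Accumulated through year 3 = $10,600 − $1,870 = $8,730.

$8,730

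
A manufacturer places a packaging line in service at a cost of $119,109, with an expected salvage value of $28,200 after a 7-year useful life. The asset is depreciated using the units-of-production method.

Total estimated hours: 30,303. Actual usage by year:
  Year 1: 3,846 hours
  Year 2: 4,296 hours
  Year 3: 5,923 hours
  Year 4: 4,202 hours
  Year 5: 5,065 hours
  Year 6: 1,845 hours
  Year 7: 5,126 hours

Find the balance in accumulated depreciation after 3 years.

$42,195

Depreciable base = $119,109 − $28,200 = $90,909.
Rate = $90,909 / 30,303 hours = $3 per hour.
Year 1: 3,846 × $3 = $11,538. Book value $107,571.
Year 2: 4,296 × $3 = $12,888. Book value $94,683.
Year 3: 5,923 × $3 = $17,769. Book value $76,914.
Accumulated through year 3 = $119,109 − $76,914 = $42,195.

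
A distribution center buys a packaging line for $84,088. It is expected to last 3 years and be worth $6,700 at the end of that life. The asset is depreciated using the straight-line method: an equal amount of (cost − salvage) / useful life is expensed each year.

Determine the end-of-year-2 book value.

$32,496

Depreciable base = $84,088 − $6,700 = $77,388.
Annual expense = $77,388 / 3 = $25,796.
End of year 1: book value $58,292.
End of year 2: book value $32,496.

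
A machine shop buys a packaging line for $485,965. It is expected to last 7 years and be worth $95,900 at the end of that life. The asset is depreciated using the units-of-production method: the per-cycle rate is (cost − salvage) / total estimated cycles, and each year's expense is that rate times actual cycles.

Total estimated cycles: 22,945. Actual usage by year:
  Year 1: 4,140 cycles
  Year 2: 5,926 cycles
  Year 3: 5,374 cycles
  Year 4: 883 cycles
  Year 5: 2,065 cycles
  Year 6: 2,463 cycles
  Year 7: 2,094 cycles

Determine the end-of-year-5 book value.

Depreciable base = $485,965 − $95,900 = $390,065.
Rate = $390,065 / 22,945 cycles = $17 per cycle.
Year 1: 4,140 × $17 = $70,380. Book value $415,585.
Year 2: 5,926 × $17 = $100,742. Book value $314,843.
Year 3: 5,374 × $17 = $91,358. Book value $223,485.
Year 4: 883 × $17 = $15,011. Book value $208,474.
Year 5: 2,065 × $17 = $35,105. Book value $173,369.

$173,369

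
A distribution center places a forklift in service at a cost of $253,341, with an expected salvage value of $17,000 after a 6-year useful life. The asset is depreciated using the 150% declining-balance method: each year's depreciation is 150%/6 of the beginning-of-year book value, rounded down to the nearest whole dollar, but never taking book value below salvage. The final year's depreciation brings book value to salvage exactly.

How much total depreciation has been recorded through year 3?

Depreciable base = $253,341 − $17,000 = $236,341.
Year 1: ⌊$253,341 × 150%/6⌋ = $63,335. Book value $190,006.
Year 2: ⌊$190,006 × 150%/6⌋ = $47,501. Book value $142,505.
Year 3: ⌊$142,505 × 150%/6⌋ = $35,626. Book value $106,879.
Accumulated through year 3 = $253,341 − $106,879 = $146,462.

$146,462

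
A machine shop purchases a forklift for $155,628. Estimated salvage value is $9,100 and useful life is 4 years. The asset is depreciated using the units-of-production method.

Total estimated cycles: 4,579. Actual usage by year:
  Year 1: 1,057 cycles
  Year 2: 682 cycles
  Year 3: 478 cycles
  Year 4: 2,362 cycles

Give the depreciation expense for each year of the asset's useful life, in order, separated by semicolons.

Depreciable base = $155,628 − $9,100 = $146,528.
Rate = $146,528 / 4,579 cycles = $32 per cycle.
Year 1: 1,057 × $32 = $33,824. Book value $121,804.
Year 2: 682 × $32 = $21,824. Book value $99,980.
Year 3: 478 × $32 = $15,296. Book value $84,684.
Year 4: 2,362 × $32 = $75,584. Book value $9,100.

$33,824; $21,824; $15,296; $75,584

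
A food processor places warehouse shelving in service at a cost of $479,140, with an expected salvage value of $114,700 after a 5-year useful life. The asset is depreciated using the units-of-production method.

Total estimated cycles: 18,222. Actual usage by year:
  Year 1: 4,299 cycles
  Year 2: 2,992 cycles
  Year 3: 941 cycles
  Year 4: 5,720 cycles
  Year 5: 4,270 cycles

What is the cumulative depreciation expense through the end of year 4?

Depreciable base = $479,140 − $114,700 = $364,440.
Rate = $364,440 / 18,222 cycles = $20 per cycle.
Year 1: 4,299 × $20 = $85,980. Book value $393,160.
Year 2: 2,992 × $20 = $59,840. Book value $333,320.
Year 3: 941 × $20 = $18,820. Book value $314,500.
Year 4: 5,720 × $20 = $114,400. Book value $200,100.
Accumulated through year 4 = $479,140 − $200,100 = $279,040.

$279,040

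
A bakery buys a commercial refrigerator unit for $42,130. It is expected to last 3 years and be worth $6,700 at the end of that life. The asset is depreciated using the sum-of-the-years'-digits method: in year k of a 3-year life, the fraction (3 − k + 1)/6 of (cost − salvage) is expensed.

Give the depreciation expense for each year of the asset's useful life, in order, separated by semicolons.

Depreciable base = $42,130 − $6,700 = $35,430.
Sum of the years' digits = 3+2+1 = 6.
Year 1: $35,430 × 3/6 = $17,715. Book value $24,415.
Year 2: $35,430 × 2/6 = $11,810. Book value $12,605.
Year 3: $35,430 × 1/6 = $5,905. Book value $6,700.

$17,715; $11,810; $5,905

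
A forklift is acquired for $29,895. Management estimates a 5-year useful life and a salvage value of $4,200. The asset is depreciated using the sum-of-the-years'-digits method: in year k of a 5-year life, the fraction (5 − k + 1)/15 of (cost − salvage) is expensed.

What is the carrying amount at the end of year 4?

Depreciable base = $29,895 − $4,200 = $25,695.
Sum of the years' digits = 5+4+3+2+1 = 15.
Year 1: $25,695 × 5/15 = $8,565. Book value $21,330.
Year 2: $25,695 × 4/15 = $6,852. Book value $14,478.
Year 3: $25,695 × 3/15 = $5,139. Book value $9,339.
Year 4: $25,695 × 2/15 = $3,426. Book value $5,913.

$5,913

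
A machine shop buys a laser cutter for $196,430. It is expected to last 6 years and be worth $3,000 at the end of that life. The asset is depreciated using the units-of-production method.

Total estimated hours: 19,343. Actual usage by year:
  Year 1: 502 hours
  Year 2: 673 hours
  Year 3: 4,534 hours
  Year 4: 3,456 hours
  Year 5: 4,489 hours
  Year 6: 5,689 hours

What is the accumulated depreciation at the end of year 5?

$136,540

Depreciable base = $196,430 − $3,000 = $193,430.
Rate = $193,430 / 19,343 hours = $10 per hour.
Year 1: 502 × $10 = $5,020. Book value $191,410.
Year 2: 673 × $10 = $6,730. Book value $184,680.
Year 3: 4,534 × $10 = $45,340. Book value $139,340.
Year 4: 3,456 × $10 = $34,560. Book value $104,780.
Year 5: 4,489 × $10 = $44,890. Book value $59,890.
Accumulated through year 5 = $196,430 − $59,890 = $136,540.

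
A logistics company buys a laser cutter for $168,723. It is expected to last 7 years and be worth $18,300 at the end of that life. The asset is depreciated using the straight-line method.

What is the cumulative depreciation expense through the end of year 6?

Depreciable base = $168,723 − $18,300 = $150,423.
Annual expense = $150,423 / 7 = $21,489.
End of year 1: book value $147,234.
End of year 2: book value $125,745.
End of year 3: book value $104,256.
End of year 4: book value $82,767.
End of year 5: book value $61,278.
End of year 6: book value $39,789.
Accumulated through year 6 = $168,723 − $39,789 = $128,934.

$128,934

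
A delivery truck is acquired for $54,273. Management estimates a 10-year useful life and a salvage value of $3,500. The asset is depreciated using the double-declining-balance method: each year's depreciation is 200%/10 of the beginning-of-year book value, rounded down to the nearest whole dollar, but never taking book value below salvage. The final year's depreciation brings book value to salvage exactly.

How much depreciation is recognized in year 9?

Depreciable base = $54,273 − $3,500 = $50,773.
Year 1: ⌊$54,273 × 200%/10⌋ = $10,854. Book value $43,419.
Year 2: ⌊$43,419 × 200%/10⌋ = $8,683. Book value $34,736.
Year 3: ⌊$34,736 × 200%/10⌋ = $6,947. Book value $27,789.
Year 4: ⌊$27,789 × 200%/10⌋ = $5,557. Book value $22,232.
Year 5: ⌊$22,232 × 200%/10⌋ = $4,446. Book value $17,786.
Year 6: ⌊$17,786 × 200%/10⌋ = $3,557. Book value $14,229.
Year 7: ⌊$14,229 × 200%/10⌋ = $2,845. Book value $11,384.
Year 8: ⌊$11,384 × 200%/10⌋ = $2,276. Book value $9,108.
Year 9: ⌊$9,108 × 200%/10⌋ = $1,821. Book value $7,287.

$1,821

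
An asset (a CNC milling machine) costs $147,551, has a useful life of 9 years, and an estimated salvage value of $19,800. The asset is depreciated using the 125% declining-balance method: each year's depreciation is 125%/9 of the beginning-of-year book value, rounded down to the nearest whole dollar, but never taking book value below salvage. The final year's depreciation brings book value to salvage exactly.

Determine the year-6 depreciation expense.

$9,703

Depreciable base = $147,551 − $19,800 = $127,751.
Year 1: ⌊$147,551 × 125%/9⌋ = $20,493. Book value $127,058.
Year 2: ⌊$127,058 × 125%/9⌋ = $17,646. Book value $109,412.
Year 3: ⌊$109,412 × 125%/9⌋ = $15,196. Book value $94,216.
Year 4: ⌊$94,216 × 125%/9⌋ = $13,085. Book value $81,131.
Year 5: ⌊$81,131 × 125%/9⌋ = $11,268. Book value $69,863.
Year 6: ⌊$69,863 × 125%/9⌋ = $9,703. Book value $60,160.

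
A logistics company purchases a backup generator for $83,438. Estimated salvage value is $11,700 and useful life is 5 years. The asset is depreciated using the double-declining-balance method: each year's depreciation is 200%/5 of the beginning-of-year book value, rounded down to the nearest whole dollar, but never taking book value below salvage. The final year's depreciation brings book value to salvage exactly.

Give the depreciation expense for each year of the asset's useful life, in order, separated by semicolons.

$33,375; $20,025; $12,015; $6,323; $0

Depreciable base = $83,438 − $11,700 = $71,738.
Year 1: ⌊$83,438 × 200%/5⌋ = $33,375. Book value $50,063.
Year 2: ⌊$50,063 × 200%/5⌋ = $20,025. Book value $30,038.
Year 3: ⌊$30,038 × 200%/5⌋ = $12,015. Book value $18,023.
Year 4: ⌊$18,023 × 200%/5⌋ = $7,209, capped at $6,323. Book value $11,700.
Year 5 (final): $11,700 − $11,700 = $0. Book value $11,700.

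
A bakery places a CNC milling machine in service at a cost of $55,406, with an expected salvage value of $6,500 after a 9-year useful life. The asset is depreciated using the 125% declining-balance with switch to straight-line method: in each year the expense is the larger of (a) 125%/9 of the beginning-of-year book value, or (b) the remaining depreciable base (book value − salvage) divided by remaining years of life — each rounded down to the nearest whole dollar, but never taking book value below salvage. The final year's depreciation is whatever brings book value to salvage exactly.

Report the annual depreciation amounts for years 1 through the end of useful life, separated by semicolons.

Depreciable base = $55,406 − $6,500 = $48,906.
Year 1: DB = ⌊$55,406 × 125%/9⌋ = $7,695; SL = ⌊$48,906/9⌋ = $5,434 → take DB $7,695. Book value $47,711.
Year 2: DB = ⌊$47,711 × 125%/9⌋ = $6,626; SL = ⌊$41,211/8⌋ = $5,151 → take DB $6,626. Book value $41,085.
Year 3: DB = ⌊$41,085 × 125%/9⌋ = $5,706; SL = ⌊$34,585/7⌋ = $4,940 → take DB $5,706. Book value $35,379.
Year 4: DB = ⌊$35,379 × 125%/9⌋ = $4,913; SL = ⌊$28,879/6⌋ = $4,813 → take DB $4,913. Book value $30,466.
Year 5: DB = ⌊$30,466 × 125%/9⌋ = $4,231; SL = ⌊$23,966/5⌋ = $4,793 → take SL $4,793. Book value $25,673.
Year 6: DB = ⌊$25,673 × 125%/9⌋ = $3,565; SL = ⌊$19,173/4⌋ = $4,793 → take SL $4,793. Book value $20,880.
Year 7: DB = ⌊$20,880 × 125%/9⌋ = $2,900; SL = ⌊$14,380/3⌋ = $4,793 → take SL $4,793. Book value $16,087.
Year 8: DB = ⌊$16,087 × 125%/9⌋ = $2,234; SL = ⌊$9,587/2⌋ = $4,793 → take SL $4,793. Book value $11,294.
Year 9 (final): $11,294 − $6,500 = $4,794. Book value $6,500.

$7,695; $6,626; $5,706; $4,913; $4,793; $4,793; $4,793; $4,793; $4,794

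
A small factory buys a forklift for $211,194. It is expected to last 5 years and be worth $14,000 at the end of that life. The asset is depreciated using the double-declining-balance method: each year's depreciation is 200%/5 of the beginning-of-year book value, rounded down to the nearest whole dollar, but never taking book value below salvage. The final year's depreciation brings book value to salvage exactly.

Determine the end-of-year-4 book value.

$27,372

Depreciable base = $211,194 − $14,000 = $197,194.
Year 1: ⌊$211,194 × 200%/5⌋ = $84,477. Book value $126,717.
Year 2: ⌊$126,717 × 200%/5⌋ = $50,686. Book value $76,031.
Year 3: ⌊$76,031 × 200%/5⌋ = $30,412. Book value $45,619.
Year 4: ⌊$45,619 × 200%/5⌋ = $18,247. Book value $27,372.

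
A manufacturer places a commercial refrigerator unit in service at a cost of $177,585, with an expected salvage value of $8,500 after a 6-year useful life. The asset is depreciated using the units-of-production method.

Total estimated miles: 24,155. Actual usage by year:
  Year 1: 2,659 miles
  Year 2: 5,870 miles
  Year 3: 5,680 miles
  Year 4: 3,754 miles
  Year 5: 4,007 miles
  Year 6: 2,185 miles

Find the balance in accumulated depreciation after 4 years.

Depreciable base = $177,585 − $8,500 = $169,085.
Rate = $169,085 / 24,155 miles = $7 per mile.
Year 1: 2,659 × $7 = $18,613. Book value $158,972.
Year 2: 5,870 × $7 = $41,090. Book value $117,882.
Year 3: 5,680 × $7 = $39,760. Book value $78,122.
Year 4: 3,754 × $7 = $26,278. Book value $51,844.
Accumulated through year 4 = $177,585 − $51,844 = $125,741.

$125,741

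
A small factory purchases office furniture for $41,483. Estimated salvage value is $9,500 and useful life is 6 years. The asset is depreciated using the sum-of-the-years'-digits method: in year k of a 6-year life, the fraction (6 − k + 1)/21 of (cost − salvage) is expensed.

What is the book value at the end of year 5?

Depreciable base = $41,483 − $9,500 = $31,983.
Sum of the years' digits = 6+5+4+3+2+1 = 21.
Year 1: $31,983 × 6/21 = $9,138. Book value $32,345.
Year 2: $31,983 × 5/21 = $7,615. Book value $24,730.
Year 3: $31,983 × 4/21 = $6,092. Book value $18,638.
Year 4: $31,983 × 3/21 = $4,569. Book value $14,069.
Year 5: $31,983 × 2/21 = $3,046. Book value $11,023.

$11,023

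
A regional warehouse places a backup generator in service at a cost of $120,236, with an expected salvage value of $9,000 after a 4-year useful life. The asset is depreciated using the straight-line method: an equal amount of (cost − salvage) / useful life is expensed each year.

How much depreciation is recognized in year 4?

Depreciable base = $120,236 − $9,000 = $111,236.
Annual expense = $111,236 / 4 = $27,809.

$27,809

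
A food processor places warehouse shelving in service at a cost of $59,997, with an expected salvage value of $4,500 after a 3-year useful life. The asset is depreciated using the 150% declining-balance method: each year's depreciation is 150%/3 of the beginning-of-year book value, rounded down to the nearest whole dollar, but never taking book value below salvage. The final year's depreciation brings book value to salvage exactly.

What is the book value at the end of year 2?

$15,000

Depreciable base = $59,997 − $4,500 = $55,497.
Year 1: ⌊$59,997 × 150%/3⌋ = $29,998. Book value $29,999.
Year 2: ⌊$29,999 × 150%/3⌋ = $14,999. Book value $15,000.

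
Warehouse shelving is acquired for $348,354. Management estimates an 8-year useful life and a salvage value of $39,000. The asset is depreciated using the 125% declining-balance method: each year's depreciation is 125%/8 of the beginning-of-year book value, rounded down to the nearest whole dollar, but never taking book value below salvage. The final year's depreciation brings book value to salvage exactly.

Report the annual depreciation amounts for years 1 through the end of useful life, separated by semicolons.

$54,430; $45,925; $38,749; $32,695; $27,586; $23,276; $19,639; $67,054

Depreciable base = $348,354 − $39,000 = $309,354.
Year 1: ⌊$348,354 × 125%/8⌋ = $54,430. Book value $293,924.
Year 2: ⌊$293,924 × 125%/8⌋ = $45,925. Book value $247,999.
Year 3: ⌊$247,999 × 125%/8⌋ = $38,749. Book value $209,250.
Year 4: ⌊$209,250 × 125%/8⌋ = $32,695. Book value $176,555.
Year 5: ⌊$176,555 × 125%/8⌋ = $27,586. Book value $148,969.
Year 6: ⌊$148,969 × 125%/8⌋ = $23,276. Book value $125,693.
Year 7: ⌊$125,693 × 125%/8⌋ = $19,639. Book value $106,054.
Year 8 (final): $106,054 − $39,000 = $67,054. Book value $39,000.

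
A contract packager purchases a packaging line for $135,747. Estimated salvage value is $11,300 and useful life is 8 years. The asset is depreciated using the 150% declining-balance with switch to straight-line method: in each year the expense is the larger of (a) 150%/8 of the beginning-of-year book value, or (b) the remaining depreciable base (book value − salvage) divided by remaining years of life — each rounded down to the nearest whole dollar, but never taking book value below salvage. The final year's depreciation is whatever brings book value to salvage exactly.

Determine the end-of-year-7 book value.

$23,266

Depreciable base = $135,747 − $11,300 = $124,447.
Year 1: DB = ⌊$135,747 × 150%/8⌋ = $25,452; SL = ⌊$124,447/8⌋ = $15,555 → take DB $25,452. Book value $110,295.
Year 2: DB = ⌊$110,295 × 150%/8⌋ = $20,680; SL = ⌊$98,995/7⌋ = $14,142 → take DB $20,680. Book value $89,615.
Year 3: DB = ⌊$89,615 × 150%/8⌋ = $16,802; SL = ⌊$78,315/6⌋ = $13,052 → take DB $16,802. Book value $72,813.
Year 4: DB = ⌊$72,813 × 150%/8⌋ = $13,652; SL = ⌊$61,513/5⌋ = $12,302 → take DB $13,652. Book value $59,161.
Year 5: DB = ⌊$59,161 × 150%/8⌋ = $11,092; SL = ⌊$47,861/4⌋ = $11,965 → take SL $11,965. Book value $47,196.
Year 6: DB = ⌊$47,196 × 150%/8⌋ = $8,849; SL = ⌊$35,896/3⌋ = $11,965 → take SL $11,965. Book value $35,231.
Year 7: DB = ⌊$35,231 × 150%/8⌋ = $6,605; SL = ⌊$23,931/2⌋ = $11,965 → take SL $11,965. Book value $23,266.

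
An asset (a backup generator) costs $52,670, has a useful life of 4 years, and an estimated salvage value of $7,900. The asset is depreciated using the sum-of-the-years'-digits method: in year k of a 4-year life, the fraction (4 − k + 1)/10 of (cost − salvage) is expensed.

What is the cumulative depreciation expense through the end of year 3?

Depreciable base = $52,670 − $7,900 = $44,770.
Sum of the years' digits = 4+3+2+1 = 10.
Year 1: $44,770 × 4/10 = $17,908. Book value $34,762.
Year 2: $44,770 × 3/10 = $13,431. Book value $21,331.
Year 3: $44,770 × 2/10 = $8,954. Book value $12,377.
Accumulated through year 3 = $52,670 − $12,377 = $40,293.

$40,293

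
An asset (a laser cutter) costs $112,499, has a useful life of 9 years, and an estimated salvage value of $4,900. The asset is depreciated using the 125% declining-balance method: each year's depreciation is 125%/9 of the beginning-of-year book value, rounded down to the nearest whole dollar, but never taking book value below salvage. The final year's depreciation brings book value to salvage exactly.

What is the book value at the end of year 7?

$39,499

Depreciable base = $112,499 − $4,900 = $107,599.
Year 1: ⌊$112,499 × 125%/9⌋ = $15,624. Book value $96,875.
Year 2: ⌊$96,875 × 125%/9⌋ = $13,454. Book value $83,421.
Year 3: ⌊$83,421 × 125%/9⌋ = $11,586. Book value $71,835.
Year 4: ⌊$71,835 × 125%/9⌋ = $9,977. Book value $61,858.
Year 5: ⌊$61,858 × 125%/9⌋ = $8,591. Book value $53,267.
Year 6: ⌊$53,267 × 125%/9⌋ = $7,398. Book value $45,869.
Year 7: ⌊$45,869 × 125%/9⌋ = $6,370. Book value $39,499.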